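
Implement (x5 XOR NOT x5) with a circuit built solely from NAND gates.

((x5 NAND (x5 NAND (x5 NAND x5))) NAND ((x5 NAND x5) NAND (x5 NAND (x5 NAND x5))))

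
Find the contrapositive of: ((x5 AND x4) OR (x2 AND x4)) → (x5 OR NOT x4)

Contrapositive: NOT (x5 OR NOT x4) → NOT ((x5 AND x4) OR (x2 AND x4))
Note: A statement and its contrapositive are logically equivalent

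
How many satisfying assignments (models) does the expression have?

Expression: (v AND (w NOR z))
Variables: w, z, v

Satisfying assignments: (0,0,1)
Count: 1 out of 8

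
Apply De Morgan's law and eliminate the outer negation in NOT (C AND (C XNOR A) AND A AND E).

NOT C OR NOT (C XNOR A) OR NOT A OR NOT E
De Morgan's: NOT(AND of terms) = OR of negations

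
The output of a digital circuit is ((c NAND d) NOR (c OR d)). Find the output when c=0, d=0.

Substituting: ((0 NAND 0) NOR (0 OR 0))
= 0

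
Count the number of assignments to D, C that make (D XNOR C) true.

Satisfying assignments: (0,0), (1,1)
Count: 2 out of 4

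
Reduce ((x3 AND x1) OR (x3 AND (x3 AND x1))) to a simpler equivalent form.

By absorption (E OR (E AND v) = E):
= (x3 AND x1)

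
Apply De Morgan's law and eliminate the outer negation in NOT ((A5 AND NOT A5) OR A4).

NOT (A5 AND NOT A5) AND NOT A4
De Morgan's: NOT(OR of terms) = AND of negations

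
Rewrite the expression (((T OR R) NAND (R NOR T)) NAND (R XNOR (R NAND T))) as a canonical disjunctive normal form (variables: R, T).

(NOT R AND NOT T) OR (NOT R AND T) OR (R AND T)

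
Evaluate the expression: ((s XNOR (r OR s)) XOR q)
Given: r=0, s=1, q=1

Substituting: ((1 XNOR (0 OR 1)) XOR 1)
= 0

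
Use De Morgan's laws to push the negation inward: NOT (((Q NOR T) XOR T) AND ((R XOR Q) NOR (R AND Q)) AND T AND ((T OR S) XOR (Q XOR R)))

NOT ((Q NOR T) XOR T) OR NOT ((R XOR Q) NOR (R AND Q)) OR NOT T OR NOT ((T OR S) XOR (Q XOR R))
De Morgan's: NOT(AND of terms) = OR of negations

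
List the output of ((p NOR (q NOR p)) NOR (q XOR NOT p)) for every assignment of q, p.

q | p | Output
--------------
0 | 0 | 0
0 | 1 | 1
1 | 0 | 0
1 | 1 | 0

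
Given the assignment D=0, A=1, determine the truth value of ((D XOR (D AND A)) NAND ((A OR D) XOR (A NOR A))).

Substituting: ((0 XOR (0 AND 1)) NAND ((1 OR 0) XOR (1 NOR 1)))
= 1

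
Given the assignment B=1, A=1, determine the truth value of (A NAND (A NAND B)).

Substituting: (1 NAND (1 NAND 1))
= 1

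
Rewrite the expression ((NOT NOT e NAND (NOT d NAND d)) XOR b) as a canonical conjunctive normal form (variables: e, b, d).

(e OR NOT b OR d) AND (e OR NOT b OR NOT d) AND (NOT e OR b OR d) AND (NOT e OR b OR NOT d)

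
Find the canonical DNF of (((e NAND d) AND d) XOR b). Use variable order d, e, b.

(NOT d AND NOT e AND b) OR (NOT d AND e AND b) OR (d AND NOT e AND NOT b) OR (d AND e AND b)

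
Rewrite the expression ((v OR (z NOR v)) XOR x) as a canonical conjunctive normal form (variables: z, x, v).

(z OR NOT x OR v) AND (z OR NOT x OR NOT v) AND (NOT z OR x OR v) AND (NOT z OR NOT x OR NOT v)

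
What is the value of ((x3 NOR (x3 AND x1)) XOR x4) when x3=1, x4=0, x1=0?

Substituting: ((1 NOR (1 AND 0)) XOR 0)
= 0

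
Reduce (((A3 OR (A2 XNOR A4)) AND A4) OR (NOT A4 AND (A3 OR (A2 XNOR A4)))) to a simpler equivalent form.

By distribution ((E AND v) OR (E AND NOT v) = E):
= (A3 OR (A2 XNOR A4))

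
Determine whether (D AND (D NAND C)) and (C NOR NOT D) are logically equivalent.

Yes, they are equivalent — the two output columns agree on all 4 assignments:
D | C | Expression 1 | Expression 2
-----------------------------------
0 | 0 | 0 | 0
0 | 1 | 0 | 0
1 | 0 | 1 | 1
1 | 1 | 0 | 0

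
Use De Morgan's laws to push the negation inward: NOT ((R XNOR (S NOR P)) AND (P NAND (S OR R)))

NOT (R XNOR (S NOR P)) OR NOT (P NAND (S OR R))
De Morgan's: NOT(AND of terms) = OR of negations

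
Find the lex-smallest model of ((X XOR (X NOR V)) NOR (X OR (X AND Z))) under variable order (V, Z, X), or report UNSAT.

V=1, Z=0, X=0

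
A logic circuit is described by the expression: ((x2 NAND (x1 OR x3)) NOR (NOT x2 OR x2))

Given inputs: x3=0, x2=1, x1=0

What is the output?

Substituting: ((1 NAND (0 OR 0)) NOR (NOT 1 OR 1))
= 0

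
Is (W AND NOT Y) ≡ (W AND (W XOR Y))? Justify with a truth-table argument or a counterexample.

Yes, they are equivalent — the two output columns agree on all 4 assignments:
W | Y | Expression 1 | Expression 2
-----------------------------------
0 | 0 | 0 | 0
0 | 1 | 0 | 0
1 | 0 | 1 | 1
1 | 1 | 0 | 0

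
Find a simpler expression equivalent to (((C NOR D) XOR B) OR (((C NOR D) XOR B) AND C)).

By absorption (E OR (E AND v) = E):
= ((C NOR D) XOR B)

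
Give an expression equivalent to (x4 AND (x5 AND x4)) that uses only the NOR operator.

((x4 NOR x4) NOR (((x5 NOR x5) NOR (x4 NOR x4)) NOR ((x5 NOR x5) NOR (x4 NOR x4))))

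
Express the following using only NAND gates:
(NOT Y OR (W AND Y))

(((Y NAND Y) NAND (Y NAND Y)) NAND (((W NAND Y) NAND (W NAND Y)) NAND ((W NAND Y) NAND (W NAND Y))))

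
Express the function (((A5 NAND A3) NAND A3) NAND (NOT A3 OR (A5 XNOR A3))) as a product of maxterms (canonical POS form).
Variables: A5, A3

ΠM(0, 2, 3) = (A5 OR A3) AND (NOT A5 OR A3) AND (NOT A5 OR NOT A3)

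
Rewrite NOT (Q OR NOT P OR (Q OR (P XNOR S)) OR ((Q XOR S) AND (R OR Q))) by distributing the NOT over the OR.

NOT Q AND P AND NOT (Q OR (P XNOR S)) AND NOT ((Q XOR S) AND (R OR Q))
De Morgan's: NOT(OR of terms) = AND of negations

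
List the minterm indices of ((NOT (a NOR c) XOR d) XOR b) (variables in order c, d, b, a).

Σm(1, 2, 4, 7, 8, 9, 14, 15) = (NOT c AND NOT d AND NOT b AND a) OR (NOT c AND NOT d AND b AND NOT a) OR (NOT c AND d AND NOT b AND NOT a) OR (NOT c AND d AND b AND a) OR (c AND NOT d AND NOT b AND NOT a) OR (c AND NOT d AND NOT b AND a) OR (c AND d AND b AND NOT a) OR (c AND d AND b AND a)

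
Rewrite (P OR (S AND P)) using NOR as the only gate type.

((P NOR ((S NOR S) NOR (P NOR P))) NOR (P NOR ((S NOR S) NOR (P NOR P))))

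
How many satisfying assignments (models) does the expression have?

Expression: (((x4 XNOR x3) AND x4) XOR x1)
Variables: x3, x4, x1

Satisfying assignments: (0,0,1), (0,1,1), (1,0,1), (1,1,0)
Count: 4 out of 8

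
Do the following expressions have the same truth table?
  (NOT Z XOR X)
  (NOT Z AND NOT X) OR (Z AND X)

Yes, they are equivalent — the two output columns agree on all 4 assignments:
Z | X | Expression 1 | Expression 2
-----------------------------------
0 | 0 | 1 | 1
0 | 1 | 0 | 0
1 | 0 | 0 | 0
1 | 1 | 1 | 1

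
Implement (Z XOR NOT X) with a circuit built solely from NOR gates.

((((Z NOR (X NOR X)) NOR (Z NOR (X NOR X))) NOR ((Z NOR (X NOR X)) NOR (Z NOR (X NOR X)))) NOR ((((Z NOR Z) NOR ((X NOR X) NOR (X NOR X))) NOR ((Z NOR Z) NOR ((X NOR X) NOR (X NOR X)))) NOR (((Z NOR Z) NOR ((X NOR X) NOR (X NOR X))) NOR ((Z NOR Z) NOR ((X NOR X) NOR (X NOR X))))))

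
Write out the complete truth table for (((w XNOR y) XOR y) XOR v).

w | v | y | Output
------------------
0 | 0 | 0 | 1
0 | 0 | 1 | 1
0 | 1 | 0 | 0
0 | 1 | 1 | 0
1 | 0 | 0 | 0
1 | 0 | 1 | 0
1 | 1 | 0 | 1
1 | 1 | 1 | 1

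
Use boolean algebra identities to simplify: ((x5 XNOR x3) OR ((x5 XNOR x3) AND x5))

By absorption (E OR (E AND v) = E):
= (x5 XNOR x3)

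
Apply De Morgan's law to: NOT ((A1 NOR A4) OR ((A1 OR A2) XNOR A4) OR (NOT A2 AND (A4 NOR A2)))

NOT (A1 NOR A4) AND NOT ((A1 OR A2) XNOR A4) AND NOT (NOT A2 AND (A4 NOR A2))
De Morgan's: NOT(OR of terms) = AND of negations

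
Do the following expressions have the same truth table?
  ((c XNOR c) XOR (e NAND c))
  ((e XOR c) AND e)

No. Counterexample: with e=1, c=0, Expression 1 = 0 but Expression 2 = 1.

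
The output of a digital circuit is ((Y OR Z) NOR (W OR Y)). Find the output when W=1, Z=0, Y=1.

Substituting: ((1 OR 0) NOR (1 OR 1))
= 0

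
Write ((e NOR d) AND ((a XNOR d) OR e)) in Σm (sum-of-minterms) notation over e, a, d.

Σm(0) = (NOT e AND NOT a AND NOT d)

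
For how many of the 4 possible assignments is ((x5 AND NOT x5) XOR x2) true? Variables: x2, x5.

Satisfying assignments: (1,0), (1,1)
Count: 2 out of 4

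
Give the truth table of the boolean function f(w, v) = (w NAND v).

w | v | Output
--------------
0 | 0 | 1
0 | 1 | 1
1 | 0 | 1
1 | 1 | 0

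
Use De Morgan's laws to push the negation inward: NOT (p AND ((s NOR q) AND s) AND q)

NOT p OR NOT ((s NOR q) AND s) OR NOT q
De Morgan's: NOT(AND of terms) = OR of negations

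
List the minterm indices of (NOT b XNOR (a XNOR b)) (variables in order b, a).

Σm(0, 2) = (NOT b AND NOT a) OR (b AND NOT a)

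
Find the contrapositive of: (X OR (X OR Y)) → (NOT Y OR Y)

Contrapositive: NOT (NOT Y OR Y) → NOT (X OR (X OR Y))
Note: A statement and its contrapositive are logically equivalent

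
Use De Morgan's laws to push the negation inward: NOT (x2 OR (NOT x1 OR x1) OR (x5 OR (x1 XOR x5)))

NOT x2 AND NOT (NOT x1 OR x1) AND NOT (x5 OR (x1 XOR x5))
De Morgan's: NOT(OR of terms) = AND of negations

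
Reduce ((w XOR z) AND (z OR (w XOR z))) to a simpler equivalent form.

By absorption (E AND (E OR v) = E):
= (w XOR z)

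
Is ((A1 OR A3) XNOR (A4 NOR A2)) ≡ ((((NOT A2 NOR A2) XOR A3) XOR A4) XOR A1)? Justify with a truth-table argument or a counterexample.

No. Counterexample: with A3=0, A2=1, A4=0, A1=0, Expression 1 = 1 but Expression 2 = 0.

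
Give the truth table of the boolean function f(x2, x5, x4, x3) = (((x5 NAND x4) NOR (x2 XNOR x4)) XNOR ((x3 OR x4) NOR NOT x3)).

x2 | x5 | x4 | x3 | Output
--------------------------
0 | 0 | 0 | 0 | 1
0 | 0 | 0 | 1 | 1
0 | 0 | 1 | 0 | 1
0 | 0 | 1 | 1 | 1
0 | 1 | 0 | 0 | 1
0 | 1 | 0 | 1 | 1
0 | 1 | 1 | 0 | 0
0 | 1 | 1 | 1 | 0
1 | 0 | 0 | 0 | 1
1 | 0 | 0 | 1 | 1
1 | 0 | 1 | 0 | 1
1 | 0 | 1 | 1 | 1
1 | 1 | 0 | 0 | 1
1 | 1 | 0 | 1 | 1
1 | 1 | 1 | 0 | 1
1 | 1 | 1 | 1 | 1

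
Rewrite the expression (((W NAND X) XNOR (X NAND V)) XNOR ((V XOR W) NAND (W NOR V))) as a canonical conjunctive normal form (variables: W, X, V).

(W OR NOT X OR NOT V) AND (NOT W OR NOT X OR V)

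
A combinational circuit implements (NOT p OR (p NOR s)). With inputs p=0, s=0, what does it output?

Substituting: (NOT 0 OR (0 NOR 0))
= 1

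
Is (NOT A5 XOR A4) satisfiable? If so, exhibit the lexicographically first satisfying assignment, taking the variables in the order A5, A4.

A5=0, A4=0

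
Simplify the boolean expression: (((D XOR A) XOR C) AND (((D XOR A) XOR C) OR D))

By absorption (E AND (E OR v) = E):
= ((D XOR A) XOR C)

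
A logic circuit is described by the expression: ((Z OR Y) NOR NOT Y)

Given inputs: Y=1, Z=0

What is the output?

Substituting: ((0 OR 1) NOR NOT 1)
= 0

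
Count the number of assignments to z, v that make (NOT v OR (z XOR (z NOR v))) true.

Satisfying assignments: (0,0), (1,0), (1,1)
Count: 3 out of 4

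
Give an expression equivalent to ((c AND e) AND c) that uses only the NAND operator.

((((c NAND e) NAND (c NAND e)) NAND c) NAND (((c NAND e) NAND (c NAND e)) NAND c))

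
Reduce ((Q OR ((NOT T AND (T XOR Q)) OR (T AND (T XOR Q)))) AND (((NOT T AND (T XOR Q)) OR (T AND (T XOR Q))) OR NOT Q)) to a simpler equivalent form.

By distribution ((E OR v) AND (E OR NOT v) = E) then distribution ((E AND v) OR (E AND NOT v) = E):
= (T XOR Q)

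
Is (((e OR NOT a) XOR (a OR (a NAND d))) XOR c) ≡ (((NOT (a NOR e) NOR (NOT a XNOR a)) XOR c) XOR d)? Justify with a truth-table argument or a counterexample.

No. Counterexample: with c=0, d=0, e=0, a=0, Expression 1 = 0 but Expression 2 = 1.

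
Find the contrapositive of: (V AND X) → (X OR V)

Contrapositive: NOT (X OR V) → NOT (V AND X)
Note: A statement and its contrapositive are logically equivalent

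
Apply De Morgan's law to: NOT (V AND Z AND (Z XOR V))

NOT V OR NOT Z OR NOT (Z XOR V)
De Morgan's: NOT(AND of terms) = OR of negations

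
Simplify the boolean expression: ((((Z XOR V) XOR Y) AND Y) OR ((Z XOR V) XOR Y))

By absorption (E OR (E AND v) = E):
= ((Z XOR V) XOR Y)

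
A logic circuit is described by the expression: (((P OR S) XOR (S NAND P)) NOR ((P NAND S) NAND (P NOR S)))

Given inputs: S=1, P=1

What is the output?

Substituting: (((1 OR 1) XOR (1 NAND 1)) NOR ((1 NAND 1) NAND (1 NOR 1)))
= 0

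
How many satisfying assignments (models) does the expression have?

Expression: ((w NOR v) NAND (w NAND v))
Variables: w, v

Satisfying assignments: (0,1), (1,0), (1,1)
Count: 3 out of 4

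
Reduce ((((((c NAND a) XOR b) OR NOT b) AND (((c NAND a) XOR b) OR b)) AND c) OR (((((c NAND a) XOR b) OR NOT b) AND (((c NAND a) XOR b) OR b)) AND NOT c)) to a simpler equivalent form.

By distribution ((E AND v) OR (E AND NOT v) = E) then distribution ((E OR v) AND (E OR NOT v) = E):
= ((c NAND a) XOR b)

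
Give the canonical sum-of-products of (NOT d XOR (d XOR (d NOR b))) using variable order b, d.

Σm(1, 2, 3) = (NOT b AND d) OR (b AND NOT d) OR (b AND d)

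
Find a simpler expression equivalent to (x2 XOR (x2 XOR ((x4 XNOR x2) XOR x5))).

By XOR self-cancellation ((E XOR v) XOR v = E):
= ((x4 XNOR x2) XOR x5)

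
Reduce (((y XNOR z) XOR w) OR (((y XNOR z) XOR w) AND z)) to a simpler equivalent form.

By absorption (E OR (E AND v) = E):
= ((y XNOR z) XOR w)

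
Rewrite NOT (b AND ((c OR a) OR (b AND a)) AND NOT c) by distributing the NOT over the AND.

NOT b OR NOT ((c OR a) OR (b AND a)) OR c
De Morgan's: NOT(AND of terms) = OR of negations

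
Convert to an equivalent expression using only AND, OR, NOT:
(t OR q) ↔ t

((t OR q) AND t) OR (NOT (t OR q) AND NOT t)
(Biconditional = both true or both false)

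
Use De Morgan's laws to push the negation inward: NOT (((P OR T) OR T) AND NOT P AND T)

NOT ((P OR T) OR T) OR P OR NOT T
De Morgan's: NOT(AND of terms) = OR of negations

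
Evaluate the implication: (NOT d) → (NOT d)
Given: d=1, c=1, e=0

Antecedent (NOT d) = 0; consequent (NOT d) = 0.
0 → 0 = 1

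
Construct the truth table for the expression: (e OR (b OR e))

e | b | Output
--------------
0 | 0 | 0
0 | 1 | 1
1 | 0 | 1
1 | 1 | 1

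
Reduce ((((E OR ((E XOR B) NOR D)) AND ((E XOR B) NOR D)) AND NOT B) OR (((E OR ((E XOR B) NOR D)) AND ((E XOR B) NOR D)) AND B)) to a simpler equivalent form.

By distribution ((E AND v) OR (E AND NOT v) = E) then absorption (E AND (E OR v) = E):
= ((E XOR B) NOR D)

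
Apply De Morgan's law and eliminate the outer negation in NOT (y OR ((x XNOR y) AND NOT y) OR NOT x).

NOT y AND NOT ((x XNOR y) AND NOT y) AND x
De Morgan's: NOT(OR of terms) = AND of negations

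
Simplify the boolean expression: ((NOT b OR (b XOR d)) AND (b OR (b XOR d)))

By distribution ((E OR v) AND (E OR NOT v) = E):
= (b XOR d)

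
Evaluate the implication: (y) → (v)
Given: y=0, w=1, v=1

Antecedent (y) = 0; consequent (v) = 1.
0 → 1 = 1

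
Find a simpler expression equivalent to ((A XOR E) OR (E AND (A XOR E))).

By absorption (E OR (E AND v) = E):
= (A XOR E)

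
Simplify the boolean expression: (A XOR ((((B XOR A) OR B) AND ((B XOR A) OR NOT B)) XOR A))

By XOR self-cancellation ((E XOR v) XOR v = E) then distribution ((E OR v) AND (E OR NOT v) = E):
= (B XOR A)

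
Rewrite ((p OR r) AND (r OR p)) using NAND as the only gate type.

((((p NAND p) NAND (r NAND r)) NAND ((r NAND r) NAND (p NAND p))) NAND (((p NAND p) NAND (r NAND r)) NAND ((r NAND r) NAND (p NAND p))))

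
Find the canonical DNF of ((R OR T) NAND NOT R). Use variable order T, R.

(NOT T AND NOT R) OR (NOT T AND R) OR (T AND R)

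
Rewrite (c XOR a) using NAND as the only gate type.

((c NAND (c NAND a)) NAND (a NAND (c NAND a)))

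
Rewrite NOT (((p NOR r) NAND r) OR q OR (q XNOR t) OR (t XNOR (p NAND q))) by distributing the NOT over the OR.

NOT ((p NOR r) NAND r) AND NOT q AND NOT (q XNOR t) AND NOT (t XNOR (p NAND q))
De Morgan's: NOT(OR of terms) = AND of negations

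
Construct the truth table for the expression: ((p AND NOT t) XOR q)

p | q | t | Output
------------------
0 | 0 | 0 | 0
0 | 0 | 1 | 0
0 | 1 | 0 | 1
0 | 1 | 1 | 1
1 | 0 | 0 | 1
1 | 0 | 1 | 0
1 | 1 | 0 | 0
1 | 1 | 1 | 1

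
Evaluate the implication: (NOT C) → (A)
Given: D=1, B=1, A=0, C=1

Antecedent (NOT C) = 0; consequent (A) = 0.
0 → 0 = 1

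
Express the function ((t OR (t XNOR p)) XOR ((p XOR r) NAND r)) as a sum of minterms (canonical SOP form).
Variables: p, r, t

Σm(2, 3, 4, 6) = (NOT p AND r AND NOT t) OR (NOT p AND r AND t) OR (p AND NOT r AND NOT t) OR (p AND r AND NOT t)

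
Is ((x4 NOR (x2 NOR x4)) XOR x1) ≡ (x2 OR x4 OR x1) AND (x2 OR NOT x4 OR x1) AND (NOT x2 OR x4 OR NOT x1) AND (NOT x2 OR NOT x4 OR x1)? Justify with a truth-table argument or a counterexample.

Yes, they are equivalent — the two output columns agree on all 8 assignments:
x2 | x4 | x1 | Expression 1 | Expression 2
------------------------------------------
0 | 0 | 0 | 0 | 0
0 | 0 | 1 | 1 | 1
0 | 1 | 0 | 0 | 0
0 | 1 | 1 | 1 | 1
1 | 0 | 0 | 1 | 1
1 | 0 | 1 | 0 | 0
1 | 1 | 0 | 0 | 0
1 | 1 | 1 | 1 | 1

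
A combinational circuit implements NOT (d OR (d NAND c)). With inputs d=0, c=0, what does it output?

Substituting: NOT (0 OR (0 NAND 0))
= 0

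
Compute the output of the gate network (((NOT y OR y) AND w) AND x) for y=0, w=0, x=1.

Substituting: (((NOT 0 OR 0) AND 0) AND 1)
= 0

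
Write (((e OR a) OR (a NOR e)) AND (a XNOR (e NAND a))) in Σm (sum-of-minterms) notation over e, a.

Σm(1) = (NOT e AND a)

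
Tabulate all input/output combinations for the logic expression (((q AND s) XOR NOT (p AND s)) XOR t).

t | p | s | q | Output
----------------------
0 | 0 | 0 | 0 | 1
0 | 0 | 0 | 1 | 1
0 | 0 | 1 | 0 | 1
0 | 0 | 1 | 1 | 0
0 | 1 | 0 | 0 | 1
0 | 1 | 0 | 1 | 1
0 | 1 | 1 | 0 | 0
0 | 1 | 1 | 1 | 1
1 | 0 | 0 | 0 | 0
1 | 0 | 0 | 1 | 0
1 | 0 | 1 | 0 | 0
1 | 0 | 1 | 1 | 1
1 | 1 | 0 | 0 | 0
1 | 1 | 0 | 1 | 0
1 | 1 | 1 | 0 | 1
1 | 1 | 1 | 1 | 0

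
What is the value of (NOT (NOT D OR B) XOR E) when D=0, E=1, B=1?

Substituting: (NOT (NOT 0 OR 1) XOR 1)
= 1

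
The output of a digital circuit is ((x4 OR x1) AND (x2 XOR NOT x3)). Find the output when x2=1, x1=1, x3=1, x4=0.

Substituting: ((0 OR 1) AND (1 XOR NOT 1))
= 1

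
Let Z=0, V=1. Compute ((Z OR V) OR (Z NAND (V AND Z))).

Substituting: ((0 OR 1) OR (0 NAND (1 AND 0)))
= 1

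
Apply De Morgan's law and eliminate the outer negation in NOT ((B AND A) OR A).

NOT (B AND A) AND NOT A
De Morgan's: NOT(OR of terms) = AND of negations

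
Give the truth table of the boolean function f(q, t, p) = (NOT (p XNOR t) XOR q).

q | t | p | Output
------------------
0 | 0 | 0 | 0
0 | 0 | 1 | 1
0 | 1 | 0 | 1
0 | 1 | 1 | 0
1 | 0 | 0 | 1
1 | 0 | 1 | 0
1 | 1 | 0 | 0
1 | 1 | 1 | 1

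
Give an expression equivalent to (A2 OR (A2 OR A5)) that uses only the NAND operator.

((A2 NAND A2) NAND (((A2 NAND A2) NAND (A5 NAND A5)) NAND ((A2 NAND A2) NAND (A5 NAND A5))))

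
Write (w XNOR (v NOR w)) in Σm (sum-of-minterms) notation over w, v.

Σm(1) = (NOT w AND v)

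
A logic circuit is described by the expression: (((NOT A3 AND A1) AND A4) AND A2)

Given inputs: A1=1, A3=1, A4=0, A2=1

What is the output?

Substituting: (((NOT 1 AND 1) AND 0) AND 1)
= 0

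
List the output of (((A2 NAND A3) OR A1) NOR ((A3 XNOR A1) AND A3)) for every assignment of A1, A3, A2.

A1 | A3 | A2 | Output
---------------------
0 | 0 | 0 | 0
0 | 0 | 1 | 0
0 | 1 | 0 | 0
0 | 1 | 1 | 1
1 | 0 | 0 | 0
1 | 0 | 1 | 0
1 | 1 | 0 | 0
1 | 1 | 1 | 0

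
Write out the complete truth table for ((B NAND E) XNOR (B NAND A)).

A | B | E | Output
------------------
0 | 0 | 0 | 1
0 | 0 | 1 | 1
0 | 1 | 0 | 1
0 | 1 | 1 | 0
1 | 0 | 0 | 1
1 | 0 | 1 | 1
1 | 1 | 0 | 0
1 | 1 | 1 | 1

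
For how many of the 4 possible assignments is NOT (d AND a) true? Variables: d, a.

Satisfying assignments: (0,0), (0,1), (1,0)
Count: 3 out of 4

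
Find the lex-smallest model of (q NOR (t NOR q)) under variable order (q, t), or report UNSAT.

q=0, t=1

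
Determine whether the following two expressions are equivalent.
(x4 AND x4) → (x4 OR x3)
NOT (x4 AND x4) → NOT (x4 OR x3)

No, Inverse is not equivalent to original (counterexample: x4=0, x3=1)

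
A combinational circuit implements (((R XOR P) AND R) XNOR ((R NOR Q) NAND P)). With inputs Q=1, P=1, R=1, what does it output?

Substituting: (((1 XOR 1) AND 1) XNOR ((1 NOR 1) NAND 1))
= 0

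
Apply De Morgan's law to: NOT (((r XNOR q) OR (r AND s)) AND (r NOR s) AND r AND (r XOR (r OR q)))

NOT ((r XNOR q) OR (r AND s)) OR NOT (r NOR s) OR NOT r OR NOT (r XOR (r OR q))
De Morgan's: NOT(AND of terms) = OR of negations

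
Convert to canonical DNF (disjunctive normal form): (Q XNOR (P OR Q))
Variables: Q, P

(NOT Q AND NOT P) OR (Q AND NOT P) OR (Q AND P)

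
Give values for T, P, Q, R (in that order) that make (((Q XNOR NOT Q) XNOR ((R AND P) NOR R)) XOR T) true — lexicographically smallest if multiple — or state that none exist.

T=0, P=0, Q=0, R=1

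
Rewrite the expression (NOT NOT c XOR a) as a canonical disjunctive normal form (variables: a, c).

(NOT a AND c) OR (a AND NOT c)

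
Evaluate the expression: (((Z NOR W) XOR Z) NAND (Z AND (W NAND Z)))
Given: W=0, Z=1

Substituting: (((1 NOR 0) XOR 1) NAND (1 AND (0 NAND 1)))
= 0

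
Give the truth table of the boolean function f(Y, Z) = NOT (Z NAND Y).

Y | Z | Output
--------------
0 | 0 | 0
0 | 1 | 0
1 | 0 | 0
1 | 1 | 1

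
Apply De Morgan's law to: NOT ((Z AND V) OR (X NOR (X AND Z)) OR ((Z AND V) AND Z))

NOT (Z AND V) AND NOT (X NOR (X AND Z)) AND NOT ((Z AND V) AND Z)
De Morgan's: NOT(OR of terms) = AND of negations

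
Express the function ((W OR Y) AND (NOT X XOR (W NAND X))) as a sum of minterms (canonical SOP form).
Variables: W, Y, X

Σm(3) = (NOT W AND Y AND X)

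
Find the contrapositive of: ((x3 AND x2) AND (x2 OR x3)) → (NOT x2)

Contrapositive: x2 → NOT ((x3 AND x2) AND (x2 OR x3))
Note: A statement and its contrapositive are logically equivalent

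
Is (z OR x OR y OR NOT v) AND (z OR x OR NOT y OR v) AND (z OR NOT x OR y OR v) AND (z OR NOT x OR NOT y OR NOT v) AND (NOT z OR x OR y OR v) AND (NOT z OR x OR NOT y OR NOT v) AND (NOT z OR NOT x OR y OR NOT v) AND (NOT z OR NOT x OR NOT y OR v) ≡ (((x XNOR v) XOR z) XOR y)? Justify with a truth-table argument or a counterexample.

Yes, they are equivalent — the two output columns agree on all 16 assignments:
z | x | y | v | Expression 1 | Expression 2
-------------------------------------------
0 | 0 | 0 | 0 | 1 | 1
0 | 0 | 0 | 1 | 0 | 0
0 | 0 | 1 | 0 | 0 | 0
0 | 0 | 1 | 1 | 1 | 1
0 | 1 | 0 | 0 | 0 | 0
0 | 1 | 0 | 1 | 1 | 1
0 | 1 | 1 | 0 | 1 | 1
0 | 1 | 1 | 1 | 0 | 0
1 | 0 | 0 | 0 | 0 | 0
1 | 0 | 0 | 1 | 1 | 1
1 | 0 | 1 | 0 | 1 | 1
1 | 0 | 1 | 1 | 0 | 0
1 | 1 | 0 | 0 | 1 | 1
1 | 1 | 0 | 1 | 0 | 0
1 | 1 | 1 | 0 | 0 | 0
1 | 1 | 1 | 1 | 1 | 1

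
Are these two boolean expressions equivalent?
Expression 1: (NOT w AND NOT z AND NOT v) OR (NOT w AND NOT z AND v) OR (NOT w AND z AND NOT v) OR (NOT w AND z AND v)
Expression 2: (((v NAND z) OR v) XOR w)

Yes, they are equivalent — the two output columns agree on all 8 assignments:
w | z | v | Expression 1 | Expression 2
---------------------------------------
0 | 0 | 0 | 1 | 1
0 | 0 | 1 | 1 | 1
0 | 1 | 0 | 1 | 1
0 | 1 | 1 | 1 | 1
1 | 0 | 0 | 0 | 0
1 | 0 | 1 | 0 | 0
1 | 1 | 0 | 0 | 0
1 | 1 | 1 | 0 | 0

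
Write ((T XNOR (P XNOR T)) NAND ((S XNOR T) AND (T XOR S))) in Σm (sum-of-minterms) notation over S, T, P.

Σm(0, 1, 2, 3, 4, 5, 6, 7) = (NOT S AND NOT T AND NOT P) OR (NOT S AND NOT T AND P) OR (NOT S AND T AND NOT P) OR (NOT S AND T AND P) OR (S AND NOT T AND NOT P) OR (S AND NOT T AND P) OR (S AND T AND NOT P) OR (S AND T AND P)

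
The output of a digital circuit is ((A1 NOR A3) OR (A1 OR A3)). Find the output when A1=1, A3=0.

Substituting: ((1 NOR 0) OR (1 OR 0))
= 1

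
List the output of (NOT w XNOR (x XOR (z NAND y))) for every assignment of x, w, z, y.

x | w | z | y | Output
----------------------
0 | 0 | 0 | 0 | 1
0 | 0 | 0 | 1 | 1
0 | 0 | 1 | 0 | 1
0 | 0 | 1 | 1 | 0
0 | 1 | 0 | 0 | 0
0 | 1 | 0 | 1 | 0
0 | 1 | 1 | 0 | 0
0 | 1 | 1 | 1 | 1
1 | 0 | 0 | 0 | 0
1 | 0 | 0 | 1 | 0
1 | 0 | 1 | 0 | 0
1 | 0 | 1 | 1 | 1
1 | 1 | 0 | 0 | 1
1 | 1 | 0 | 1 | 1
1 | 1 | 1 | 0 | 1
1 | 1 | 1 | 1 | 0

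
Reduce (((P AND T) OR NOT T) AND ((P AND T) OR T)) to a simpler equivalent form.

By distribution ((E OR v) AND (E OR NOT v) = E):
= (P AND T)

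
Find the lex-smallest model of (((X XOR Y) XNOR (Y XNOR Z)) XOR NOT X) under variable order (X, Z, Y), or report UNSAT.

X=0, Z=0, Y=0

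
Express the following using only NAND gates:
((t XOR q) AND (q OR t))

((((t NAND (t NAND q)) NAND (q NAND (t NAND q))) NAND ((q NAND q) NAND (t NAND t))) NAND (((t NAND (t NAND q)) NAND (q NAND (t NAND q))) NAND ((q NAND q) NAND (t NAND t))))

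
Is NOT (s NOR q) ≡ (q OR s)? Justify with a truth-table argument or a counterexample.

Yes, they are equivalent — the two output columns agree on all 4 assignments:
q | s | Expression 1 | Expression 2
-----------------------------------
0 | 0 | 0 | 0
0 | 1 | 1 | 1
1 | 0 | 1 | 1
1 | 1 | 1 | 1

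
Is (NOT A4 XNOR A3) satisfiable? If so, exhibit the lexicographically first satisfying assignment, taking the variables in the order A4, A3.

A4=0, A3=1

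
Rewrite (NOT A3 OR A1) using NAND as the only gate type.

(((A3 NAND A3) NAND (A3 NAND A3)) NAND (A1 NAND A1))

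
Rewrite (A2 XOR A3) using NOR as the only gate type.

((((A2 NOR A3) NOR (A2 NOR A3)) NOR ((A2 NOR A3) NOR (A2 NOR A3))) NOR ((((A2 NOR A2) NOR (A3 NOR A3)) NOR ((A2 NOR A2) NOR (A3 NOR A3))) NOR (((A2 NOR A2) NOR (A3 NOR A3)) NOR ((A2 NOR A2) NOR (A3 NOR A3)))))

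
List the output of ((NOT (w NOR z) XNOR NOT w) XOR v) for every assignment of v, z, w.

v | z | w | Output
------------------
0 | 0 | 0 | 0
0 | 0 | 1 | 0
0 | 1 | 0 | 1
0 | 1 | 1 | 0
1 | 0 | 0 | 1
1 | 0 | 1 | 1
1 | 1 | 0 | 0
1 | 1 | 1 | 1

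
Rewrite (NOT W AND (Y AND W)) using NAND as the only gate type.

(((W NAND W) NAND ((Y NAND W) NAND (Y NAND W))) NAND ((W NAND W) NAND ((Y NAND W) NAND (Y NAND W))))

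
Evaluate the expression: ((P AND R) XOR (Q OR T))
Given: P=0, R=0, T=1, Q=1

Substituting: ((0 AND 0) XOR (1 OR 1))
= 1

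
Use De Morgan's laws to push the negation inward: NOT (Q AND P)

NOT Q OR NOT P
De Morgan's: NOT(AND of terms) = OR of negations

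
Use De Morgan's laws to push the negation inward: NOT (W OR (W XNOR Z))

NOT W AND NOT (W XNOR Z)
De Morgan's: NOT(OR of terms) = AND of negations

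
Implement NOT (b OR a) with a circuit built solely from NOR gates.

(((b NOR a) NOR (b NOR a)) NOR ((b NOR a) NOR (b NOR a)))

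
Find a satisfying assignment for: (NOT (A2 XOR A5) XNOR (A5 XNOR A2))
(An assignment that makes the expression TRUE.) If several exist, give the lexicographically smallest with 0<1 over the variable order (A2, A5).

A2=0, A5=0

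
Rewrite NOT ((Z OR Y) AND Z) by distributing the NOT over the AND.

NOT (Z OR Y) OR NOT Z
De Morgan's: NOT(AND of terms) = OR of negations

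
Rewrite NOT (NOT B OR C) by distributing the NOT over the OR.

B AND NOT C
De Morgan's: NOT(OR of terms) = AND of negations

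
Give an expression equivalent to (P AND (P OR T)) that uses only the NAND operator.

((P NAND ((P NAND P) NAND (T NAND T))) NAND (P NAND ((P NAND P) NAND (T NAND T))))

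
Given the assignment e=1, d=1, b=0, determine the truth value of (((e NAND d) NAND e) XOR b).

Substituting: (((1 NAND 1) NAND 1) XOR 0)
= 1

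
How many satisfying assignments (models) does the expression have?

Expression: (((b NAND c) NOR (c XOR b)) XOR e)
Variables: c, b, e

Satisfying assignments: (0,0,1), (0,1,1), (1,0,1), (1,1,0)
Count: 4 out of 8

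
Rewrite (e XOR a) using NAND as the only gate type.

((e NAND (e NAND a)) NAND (a NAND (e NAND a)))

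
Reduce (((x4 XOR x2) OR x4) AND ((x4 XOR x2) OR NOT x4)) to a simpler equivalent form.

By distribution ((E OR v) AND (E OR NOT v) = E):
= (x4 XOR x2)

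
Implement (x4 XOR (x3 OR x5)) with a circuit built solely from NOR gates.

((((x4 NOR ((x3 NOR x5) NOR (x3 NOR x5))) NOR (x4 NOR ((x3 NOR x5) NOR (x3 NOR x5)))) NOR ((x4 NOR ((x3 NOR x5) NOR (x3 NOR x5))) NOR (x4 NOR ((x3 NOR x5) NOR (x3 NOR x5))))) NOR ((((x4 NOR x4) NOR (((x3 NOR x5) NOR (x3 NOR x5)) NOR ((x3 NOR x5) NOR (x3 NOR x5)))) NOR ((x4 NOR x4) NOR (((x3 NOR x5) NOR (x3 NOR x5)) NOR ((x3 NOR x5) NOR (x3 NOR x5))))) NOR (((x4 NOR x4) NOR (((x3 NOR x5) NOR (x3 NOR x5)) NOR ((x3 NOR x5) NOR (x3 NOR x5)))) NOR ((x4 NOR x4) NOR (((x3 NOR x5) NOR (x3 NOR x5)) NOR ((x3 NOR x5) NOR (x3 NOR x5)))))))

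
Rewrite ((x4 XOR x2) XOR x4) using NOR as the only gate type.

((((((((x4 NOR x2) NOR (x4 NOR x2)) NOR ((x4 NOR x2) NOR (x4 NOR x2))) NOR ((((x4 NOR x4) NOR (x2 NOR x2)) NOR ((x4 NOR x4) NOR (x2 NOR x2))) NOR (((x4 NOR x4) NOR (x2 NOR x2)) NOR ((x4 NOR x4) NOR (x2 NOR x2))))) NOR x4) NOR (((((x4 NOR x2) NOR (x4 NOR x2)) NOR ((x4 NOR x2) NOR (x4 NOR x2))) NOR ((((x4 NOR x4) NOR (x2 NOR x2)) NOR ((x4 NOR x4) NOR (x2 NOR x2))) NOR (((x4 NOR x4) NOR (x2 NOR x2)) NOR ((x4 NOR x4) NOR (x2 NOR x2))))) NOR x4)) NOR ((((((x4 NOR x2) NOR (x4 NOR x2)) NOR ((x4 NOR x2) NOR (x4 NOR x2))) NOR ((((x4 NOR x4) NOR (x2 NOR x2)) NOR ((x4 NOR x4) NOR (x2 NOR x2))) NOR (((x4 NOR x4) NOR (x2 NOR x2)) NOR ((x4 NOR x4) NOR (x2 NOR x2))))) NOR x4) NOR (((((x4 NOR x2) NOR (x4 NOR x2)) NOR ((x4 NOR x2) NOR (x4 NOR x2))) NOR ((((x4 NOR x4) NOR (x2 NOR x2)) NOR ((x4 NOR x4) NOR (x2 NOR x2))) NOR (((x4 NOR x4) NOR (x2 NOR x2)) NOR ((x4 NOR x4) NOR (x2 NOR x2))))) NOR x4))) NOR ((((((((x4 NOR x2) NOR (x4 NOR x2)) NOR ((x4 NOR x2) NOR (x4 NOR x2))) NOR ((((x4 NOR x4) NOR (x2 NOR x2)) NOR ((x4 NOR x4) NOR (x2 NOR x2))) NOR (((x4 NOR x4) NOR (x2 NOR x2)) NOR ((x4 NOR x4) NOR (x2 NOR x2))))) NOR ((((x4 NOR x2) NOR (x4 NOR x2)) NOR ((x4 NOR x2) NOR (x4 NOR x2))) NOR ((((x4 NOR x4) NOR (x2 NOR x2)) NOR ((x4 NOR x4) NOR (x2 NOR x2))) NOR (((x4 NOR x4) NOR (x2 NOR x2)) NOR ((x4 NOR x4) NOR (x2 NOR x2)))))) NOR (x4 NOR x4)) NOR ((((((x4 NOR x2) NOR (x4 NOR x2)) NOR ((x4 NOR x2) NOR (x4 NOR x2))) NOR ((((x4 NOR x4) NOR (x2 NOR x2)) NOR ((x4 NOR x4) NOR (x2 NOR x2))) NOR (((x4 NOR x4) NOR (x2 NOR x2)) NOR ((x4 NOR x4) NOR (x2 NOR x2))))) NOR ((((x4 NOR x2) NOR (x4 NOR x2)) NOR ((x4 NOR x2) NOR (x4 NOR x2))) NOR ((((x4 NOR x4) NOR (x2 NOR x2)) NOR ((x4 NOR x4) NOR (x2 NOR x2))) NOR (((x4 NOR x4) NOR (x2 NOR x2)) NOR ((x4 NOR x4) NOR (x2 NOR x2)))))) NOR (x4 NOR x4))) NOR (((((((x4 NOR x2) NOR (x4 NOR x2)) NOR ((x4 NOR x2) NOR (x4 NOR x2))) NOR ((((x4 NOR x4) NOR (x2 NOR x2)) NOR ((x4 NOR x4) NOR (x2 NOR x2))) NOR (((x4 NOR x4) NOR (x2 NOR x2)) NOR ((x4 NOR x4) NOR (x2 NOR x2))))) NOR ((((x4 NOR x2) NOR (x4 NOR x2)) NOR ((x4 NOR x2) NOR (x4 NOR x2))) NOR ((((x4 NOR x4) NOR (x2 NOR x2)) NOR ((x4 NOR x4) NOR (x2 NOR x2))) NOR (((x4 NOR x4) NOR (x2 NOR x2)) NOR ((x4 NOR x4) NOR (x2 NOR x2)))))) NOR (x4 NOR x4)) NOR ((((((x4 NOR x2) NOR (x4 NOR x2)) NOR ((x4 NOR x2) NOR (x4 NOR x2))) NOR ((((x4 NOR x4) NOR (x2 NOR x2)) NOR ((x4 NOR x4) NOR (x2 NOR x2))) NOR (((x4 NOR x4) NOR (x2 NOR x2)) NOR ((x4 NOR x4) NOR (x2 NOR x2))))) NOR ((((x4 NOR x2) NOR (x4 NOR x2)) NOR ((x4 NOR x2) NOR (x4 NOR x2))) NOR ((((x4 NOR x4) NOR (x2 NOR x2)) NOR ((x4 NOR x4) NOR (x2 NOR x2))) NOR (((x4 NOR x4) NOR (x2 NOR x2)) NOR ((x4 NOR x4) NOR (x2 NOR x2)))))) NOR (x4 NOR x4)))))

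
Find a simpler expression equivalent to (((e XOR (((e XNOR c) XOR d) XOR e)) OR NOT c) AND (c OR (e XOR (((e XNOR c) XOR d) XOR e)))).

By distribution ((E OR v) AND (E OR NOT v) = E) then XOR self-cancellation ((E XOR v) XOR v = E):
= ((e XNOR c) XOR d)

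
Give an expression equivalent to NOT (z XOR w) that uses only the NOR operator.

(((((z NOR w) NOR (z NOR w)) NOR ((z NOR w) NOR (z NOR w))) NOR ((((z NOR z) NOR (w NOR w)) NOR ((z NOR z) NOR (w NOR w))) NOR (((z NOR z) NOR (w NOR w)) NOR ((z NOR z) NOR (w NOR w))))) NOR ((((z NOR w) NOR (z NOR w)) NOR ((z NOR w) NOR (z NOR w))) NOR ((((z NOR z) NOR (w NOR w)) NOR ((z NOR z) NOR (w NOR w))) NOR (((z NOR z) NOR (w NOR w)) NOR ((z NOR z) NOR (w NOR w))))))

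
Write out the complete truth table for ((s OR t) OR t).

s | t | Output
--------------
0 | 0 | 0
0 | 1 | 1
1 | 0 | 1
1 | 1 | 1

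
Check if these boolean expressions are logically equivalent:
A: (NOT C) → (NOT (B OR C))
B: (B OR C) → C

Yes, Contrapositive is always equivalent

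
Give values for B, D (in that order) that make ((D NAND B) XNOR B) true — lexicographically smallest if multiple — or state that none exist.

B=1, D=0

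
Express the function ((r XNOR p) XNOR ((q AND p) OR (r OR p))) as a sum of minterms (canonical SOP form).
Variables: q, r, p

Σm(3, 7) = (NOT q AND r AND p) OR (q AND r AND p)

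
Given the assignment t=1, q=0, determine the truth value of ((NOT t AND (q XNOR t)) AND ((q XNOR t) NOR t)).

Substituting: ((NOT 1 AND (0 XNOR 1)) AND ((0 XNOR 1) NOR 1))
= 0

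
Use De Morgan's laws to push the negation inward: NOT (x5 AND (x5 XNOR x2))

NOT x5 OR NOT (x5 XNOR x2)
De Morgan's: NOT(AND of terms) = OR of negations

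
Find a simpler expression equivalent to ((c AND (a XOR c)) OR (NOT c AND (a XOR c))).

By distribution ((E AND v) OR (E AND NOT v) = E):
= (a XOR c)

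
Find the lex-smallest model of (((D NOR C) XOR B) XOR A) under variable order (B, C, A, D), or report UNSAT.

B=0, C=0, A=0, D=0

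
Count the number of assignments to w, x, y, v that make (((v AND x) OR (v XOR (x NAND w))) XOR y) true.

Satisfying assignments: (0,0,0,0), (0,0,1,1), (0,1,0,0), (0,1,0,1), (1,0,0,0), (1,0,1,1), (1,1,0,1), (1,1,1,0)
Count: 8 out of 16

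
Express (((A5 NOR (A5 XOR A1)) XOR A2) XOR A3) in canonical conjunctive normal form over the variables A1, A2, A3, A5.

(A1 OR A2 OR A3 OR NOT A5) AND (A1 OR A2 OR NOT A3 OR A5) AND (A1 OR NOT A2 OR A3 OR A5) AND (A1 OR NOT A2 OR NOT A3 OR NOT A5) AND (NOT A1 OR A2 OR A3 OR A5) AND (NOT A1 OR A2 OR A3 OR NOT A5) AND (NOT A1 OR NOT A2 OR NOT A3 OR A5) AND (NOT A1 OR NOT A2 OR NOT A3 OR NOT A5)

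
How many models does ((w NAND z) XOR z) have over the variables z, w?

Satisfying assignments: (0,0), (0,1), (1,1)
Count: 3 out of 4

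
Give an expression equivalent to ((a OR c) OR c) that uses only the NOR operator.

((((a NOR c) NOR (a NOR c)) NOR c) NOR (((a NOR c) NOR (a NOR c)) NOR c))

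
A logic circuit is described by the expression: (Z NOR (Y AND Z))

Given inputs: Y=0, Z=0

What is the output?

Substituting: (0 NOR (0 AND 0))
= 1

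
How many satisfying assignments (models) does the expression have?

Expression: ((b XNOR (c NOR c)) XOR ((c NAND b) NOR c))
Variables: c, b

Satisfying assignments: (0,1), (1,0)
Count: 2 out of 4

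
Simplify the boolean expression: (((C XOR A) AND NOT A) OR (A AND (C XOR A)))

By distribution ((E AND v) OR (E AND NOT v) = E):
= (C XOR A)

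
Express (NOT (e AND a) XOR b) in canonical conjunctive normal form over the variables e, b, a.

(e OR NOT b OR a) AND (e OR NOT b OR NOT a) AND (NOT e OR b OR NOT a) AND (NOT e OR NOT b OR a)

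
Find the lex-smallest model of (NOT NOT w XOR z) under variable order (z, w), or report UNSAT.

z=0, w=1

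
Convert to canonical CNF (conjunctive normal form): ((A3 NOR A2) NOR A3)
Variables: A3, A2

(A3 OR A2) AND (NOT A3 OR A2) AND (NOT A3 OR NOT A2)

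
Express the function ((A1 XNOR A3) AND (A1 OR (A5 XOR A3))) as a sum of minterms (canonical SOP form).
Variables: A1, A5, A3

Σm(2, 5, 7) = (NOT A1 AND A5 AND NOT A3) OR (A1 AND NOT A5 AND A3) OR (A1 AND A5 AND A3)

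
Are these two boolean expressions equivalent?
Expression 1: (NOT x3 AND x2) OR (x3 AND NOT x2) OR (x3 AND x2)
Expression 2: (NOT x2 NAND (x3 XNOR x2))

Yes, they are equivalent — the two output columns agree on all 4 assignments:
x3 | x2 | Expression 1 | Expression 2
-------------------------------------
0 | 0 | 0 | 0
0 | 1 | 1 | 1
1 | 0 | 1 | 1
1 | 1 | 1 | 1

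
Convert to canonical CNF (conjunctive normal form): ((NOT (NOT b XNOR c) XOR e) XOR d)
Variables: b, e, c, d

(b OR e OR c OR NOT d) AND (b OR e OR NOT c OR d) AND (b OR NOT e OR c OR d) AND (b OR NOT e OR NOT c OR NOT d) AND (NOT b OR e OR c OR d) AND (NOT b OR e OR NOT c OR NOT d) AND (NOT b OR NOT e OR c OR NOT d) AND (NOT b OR NOT e OR NOT c OR d)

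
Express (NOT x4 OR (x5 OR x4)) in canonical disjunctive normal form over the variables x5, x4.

(NOT x5 AND NOT x4) OR (NOT x5 AND x4) OR (x5 AND NOT x4) OR (x5 AND x4)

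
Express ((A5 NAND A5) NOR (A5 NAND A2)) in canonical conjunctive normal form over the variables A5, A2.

(A5 OR A2) AND (A5 OR NOT A2) AND (NOT A5 OR A2)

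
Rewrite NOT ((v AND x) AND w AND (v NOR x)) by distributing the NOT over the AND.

NOT (v AND x) OR NOT w OR NOT (v NOR x)
De Morgan's: NOT(AND of terms) = OR of negations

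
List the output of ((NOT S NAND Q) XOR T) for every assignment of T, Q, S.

T | Q | S | Output
------------------
0 | 0 | 0 | 1
0 | 0 | 1 | 1
0 | 1 | 0 | 0
0 | 1 | 1 | 1
1 | 0 | 0 | 0
1 | 0 | 1 | 0
1 | 1 | 0 | 1
1 | 1 | 1 | 0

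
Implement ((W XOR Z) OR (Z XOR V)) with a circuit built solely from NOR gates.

((((((W NOR Z) NOR (W NOR Z)) NOR ((W NOR Z) NOR (W NOR Z))) NOR ((((W NOR W) NOR (Z NOR Z)) NOR ((W NOR W) NOR (Z NOR Z))) NOR (((W NOR W) NOR (Z NOR Z)) NOR ((W NOR W) NOR (Z NOR Z))))) NOR ((((Z NOR V) NOR (Z NOR V)) NOR ((Z NOR V) NOR (Z NOR V))) NOR ((((Z NOR Z) NOR (V NOR V)) NOR ((Z NOR Z) NOR (V NOR V))) NOR (((Z NOR Z) NOR (V NOR V)) NOR ((Z NOR Z) NOR (V NOR V)))))) NOR (((((W NOR Z) NOR (W NOR Z)) NOR ((W NOR Z) NOR (W NOR Z))) NOR ((((W NOR W) NOR (Z NOR Z)) NOR ((W NOR W) NOR (Z NOR Z))) NOR (((W NOR W) NOR (Z NOR Z)) NOR ((W NOR W) NOR (Z NOR Z))))) NOR ((((Z NOR V) NOR (Z NOR V)) NOR ((Z NOR V) NOR (Z NOR V))) NOR ((((Z NOR Z) NOR (V NOR V)) NOR ((Z NOR Z) NOR (V NOR V))) NOR (((Z NOR Z) NOR (V NOR V)) NOR ((Z NOR Z) NOR (V NOR V)))))))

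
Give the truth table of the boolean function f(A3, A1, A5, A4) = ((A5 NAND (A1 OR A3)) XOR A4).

A3 | A1 | A5 | A4 | Output
--------------------------
0 | 0 | 0 | 0 | 1
0 | 0 | 0 | 1 | 0
0 | 0 | 1 | 0 | 1
0 | 0 | 1 | 1 | 0
0 | 1 | 0 | 0 | 1
0 | 1 | 0 | 1 | 0
0 | 1 | 1 | 0 | 0
0 | 1 | 1 | 1 | 1
1 | 0 | 0 | 0 | 1
1 | 0 | 0 | 1 | 0
1 | 0 | 1 | 0 | 0
1 | 0 | 1 | 1 | 1
1 | 1 | 0 | 0 | 1
1 | 1 | 0 | 1 | 0
1 | 1 | 1 | 0 | 0
1 | 1 | 1 | 1 | 1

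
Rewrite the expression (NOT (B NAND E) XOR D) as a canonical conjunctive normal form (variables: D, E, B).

(D OR E OR B) AND (D OR E OR NOT B) AND (D OR NOT E OR B) AND (NOT D OR NOT E OR NOT B)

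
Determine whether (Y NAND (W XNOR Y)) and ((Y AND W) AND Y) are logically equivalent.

No. Counterexample: with Y=0, W=0, Expression 1 = 1 but Expression 2 = 0.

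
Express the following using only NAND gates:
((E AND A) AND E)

((((E NAND A) NAND (E NAND A)) NAND E) NAND (((E NAND A) NAND (E NAND A)) NAND E))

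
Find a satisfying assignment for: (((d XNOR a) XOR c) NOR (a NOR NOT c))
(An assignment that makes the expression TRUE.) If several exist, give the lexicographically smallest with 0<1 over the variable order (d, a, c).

d=0, a=1, c=0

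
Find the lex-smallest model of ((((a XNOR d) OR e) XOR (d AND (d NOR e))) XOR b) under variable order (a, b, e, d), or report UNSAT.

a=0, b=0, e=0, d=0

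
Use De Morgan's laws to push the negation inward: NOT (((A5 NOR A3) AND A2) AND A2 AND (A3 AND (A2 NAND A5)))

NOT ((A5 NOR A3) AND A2) OR NOT A2 OR NOT (A3 AND (A2 NAND A5))
De Morgan's: NOT(AND of terms) = OR of negations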